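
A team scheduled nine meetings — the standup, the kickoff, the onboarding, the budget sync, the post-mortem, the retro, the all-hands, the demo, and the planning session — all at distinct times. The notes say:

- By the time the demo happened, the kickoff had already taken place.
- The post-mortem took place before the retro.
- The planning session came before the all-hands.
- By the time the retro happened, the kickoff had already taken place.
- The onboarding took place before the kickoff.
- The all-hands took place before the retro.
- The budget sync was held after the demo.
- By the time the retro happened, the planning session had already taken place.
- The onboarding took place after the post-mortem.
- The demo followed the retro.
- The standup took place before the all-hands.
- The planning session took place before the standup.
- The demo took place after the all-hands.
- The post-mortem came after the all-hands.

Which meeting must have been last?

the budget sync

Every other meeting has a chain of constraints placing it before the budget sync, so the budget sync is last.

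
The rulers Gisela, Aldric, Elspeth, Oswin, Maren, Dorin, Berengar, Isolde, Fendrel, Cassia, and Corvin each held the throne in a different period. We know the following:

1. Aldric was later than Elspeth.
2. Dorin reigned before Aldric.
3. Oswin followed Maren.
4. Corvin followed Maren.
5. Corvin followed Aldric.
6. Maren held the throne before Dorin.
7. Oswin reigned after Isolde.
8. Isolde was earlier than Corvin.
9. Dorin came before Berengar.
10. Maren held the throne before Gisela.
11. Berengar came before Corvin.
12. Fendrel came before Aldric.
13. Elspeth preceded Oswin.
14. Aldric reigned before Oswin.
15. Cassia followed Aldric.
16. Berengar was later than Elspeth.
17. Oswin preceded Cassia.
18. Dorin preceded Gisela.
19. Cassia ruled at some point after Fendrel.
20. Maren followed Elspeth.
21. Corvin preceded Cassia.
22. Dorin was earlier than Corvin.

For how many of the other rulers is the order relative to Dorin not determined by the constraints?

2

Forced before Dorin: Elspeth and Maren; forced after Dorin: Aldric, Berengar, Cassia, Corvin, Gisela, and Oswin.
That leaves Fendrel and Isolde with no forced order relative to Dorin — 2.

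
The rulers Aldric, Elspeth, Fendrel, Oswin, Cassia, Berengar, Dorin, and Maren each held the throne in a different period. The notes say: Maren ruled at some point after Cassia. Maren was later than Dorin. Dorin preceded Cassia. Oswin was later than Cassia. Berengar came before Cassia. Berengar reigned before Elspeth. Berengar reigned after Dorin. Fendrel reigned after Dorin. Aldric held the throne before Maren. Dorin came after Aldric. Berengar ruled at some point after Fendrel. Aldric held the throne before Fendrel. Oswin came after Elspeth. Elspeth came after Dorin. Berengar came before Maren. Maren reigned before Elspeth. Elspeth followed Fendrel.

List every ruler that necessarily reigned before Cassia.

Directly stated before Cassia: Berengar and Dorin.
Aldric reaches Cassia via Aldric → Dorin → Cassia.
Fendrel reaches Cassia via Fendrel → Berengar → Cassia.
No chain forces Elspeth (or any of the others) ahead of Cassia.

Aldric, Berengar, Dorin, Fendrel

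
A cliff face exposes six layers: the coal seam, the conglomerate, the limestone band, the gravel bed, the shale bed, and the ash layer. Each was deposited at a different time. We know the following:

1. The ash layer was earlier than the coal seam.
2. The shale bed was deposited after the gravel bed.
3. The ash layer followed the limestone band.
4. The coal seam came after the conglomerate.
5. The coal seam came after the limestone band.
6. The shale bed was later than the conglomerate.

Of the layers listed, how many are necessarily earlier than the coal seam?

3

Directly stated before the coal seam: the ash layer, the conglomerate, and the limestone band.
That's the ash layer, the conglomerate, and the limestone band — 3 in all.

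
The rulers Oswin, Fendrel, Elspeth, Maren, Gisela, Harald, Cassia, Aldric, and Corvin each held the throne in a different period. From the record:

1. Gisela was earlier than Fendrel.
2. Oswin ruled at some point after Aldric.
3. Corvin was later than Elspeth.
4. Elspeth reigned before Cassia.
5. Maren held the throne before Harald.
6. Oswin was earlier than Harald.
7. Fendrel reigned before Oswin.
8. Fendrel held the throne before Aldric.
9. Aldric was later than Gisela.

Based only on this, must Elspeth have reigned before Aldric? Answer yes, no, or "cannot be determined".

cannot be determined

No chain of stated constraints runs from Elspeth to Aldric, and none runs from Aldric to Elspeth either.
So the relative order of Elspeth and Aldric is not fixed by the given facts.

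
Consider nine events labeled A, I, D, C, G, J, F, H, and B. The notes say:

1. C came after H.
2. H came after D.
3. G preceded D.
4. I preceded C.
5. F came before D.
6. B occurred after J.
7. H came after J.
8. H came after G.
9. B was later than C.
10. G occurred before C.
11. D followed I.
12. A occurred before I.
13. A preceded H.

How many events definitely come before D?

4

Directly stated before D: F, G, and I.
A reaches D via A → I → D.
No chain forces H (or any of the others) ahead of D.
That's A, F, G, and I — 4 in all.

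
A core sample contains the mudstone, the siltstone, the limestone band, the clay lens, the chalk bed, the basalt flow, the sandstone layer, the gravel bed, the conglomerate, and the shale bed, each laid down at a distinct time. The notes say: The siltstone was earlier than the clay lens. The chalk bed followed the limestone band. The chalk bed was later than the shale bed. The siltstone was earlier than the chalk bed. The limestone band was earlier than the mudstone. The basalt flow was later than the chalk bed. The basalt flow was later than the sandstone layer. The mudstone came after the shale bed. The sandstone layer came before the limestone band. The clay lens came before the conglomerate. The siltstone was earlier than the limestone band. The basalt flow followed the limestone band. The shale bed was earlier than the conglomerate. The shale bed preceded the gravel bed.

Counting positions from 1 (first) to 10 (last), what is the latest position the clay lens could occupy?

9

The clay lens must come before the conglomerate — 1 layer forced after it.
Everything else can be placed before the clay lens in some valid order, so the clay lens can sit as late as position 10 − 1 = 9.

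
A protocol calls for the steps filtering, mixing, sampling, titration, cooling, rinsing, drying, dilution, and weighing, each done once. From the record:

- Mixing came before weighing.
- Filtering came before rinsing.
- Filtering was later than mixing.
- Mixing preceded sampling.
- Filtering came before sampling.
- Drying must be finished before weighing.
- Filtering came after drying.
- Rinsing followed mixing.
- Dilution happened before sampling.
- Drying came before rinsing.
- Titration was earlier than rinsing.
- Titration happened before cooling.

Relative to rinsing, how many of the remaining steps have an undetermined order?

4

Forced before rinsing: drying, filtering, mixing, and titration.
That leaves cooling, dilution, sampling, and weighing with no forced order relative to rinsing — 4.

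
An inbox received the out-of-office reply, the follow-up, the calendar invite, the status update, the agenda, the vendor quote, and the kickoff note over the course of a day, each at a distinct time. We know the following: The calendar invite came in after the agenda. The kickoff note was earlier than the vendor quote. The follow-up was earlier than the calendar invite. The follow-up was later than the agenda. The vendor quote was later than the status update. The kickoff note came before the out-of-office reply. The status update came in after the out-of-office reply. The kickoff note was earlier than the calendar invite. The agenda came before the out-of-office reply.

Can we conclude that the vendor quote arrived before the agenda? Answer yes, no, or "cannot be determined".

Tracing the constraints gives the agenda → the out-of-office reply → the status update → the vendor quote, so the agenda must come before the vendor quote.
That means the vendor quote cannot be before the agenda.

no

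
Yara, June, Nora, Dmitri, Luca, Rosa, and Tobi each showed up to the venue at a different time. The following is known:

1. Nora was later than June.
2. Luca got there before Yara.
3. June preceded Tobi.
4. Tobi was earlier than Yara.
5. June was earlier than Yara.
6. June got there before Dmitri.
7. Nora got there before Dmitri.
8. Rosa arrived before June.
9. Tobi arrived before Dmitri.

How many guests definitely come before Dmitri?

4

Directly stated before Dmitri: June, Nora, and Tobi.
Rosa reaches Dmitri via Rosa → June → Dmitri.
No chain forces Luca (or any of the others) ahead of Dmitri.
That's June, Nora, Rosa, and Tobi — 4 in all.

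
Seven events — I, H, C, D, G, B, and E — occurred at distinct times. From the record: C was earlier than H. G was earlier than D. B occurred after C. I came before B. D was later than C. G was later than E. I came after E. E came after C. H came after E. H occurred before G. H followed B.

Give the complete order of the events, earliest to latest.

C, E, I, B, H, G, D

The constraints fix every adjacent pair, so only one ordering works:
C → E → I → B → H → G → D.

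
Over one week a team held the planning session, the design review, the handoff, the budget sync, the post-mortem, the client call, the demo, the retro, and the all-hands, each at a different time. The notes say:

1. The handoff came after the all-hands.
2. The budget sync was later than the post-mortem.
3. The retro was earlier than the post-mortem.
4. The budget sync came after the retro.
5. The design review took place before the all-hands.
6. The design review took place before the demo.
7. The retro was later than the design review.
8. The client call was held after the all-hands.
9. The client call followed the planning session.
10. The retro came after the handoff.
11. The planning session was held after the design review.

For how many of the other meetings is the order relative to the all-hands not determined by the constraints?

Forced before the all-hands: the design review; forced after the all-hands: the budget sync, the client call, the handoff, the post-mortem, and the retro.
That leaves the demo and the planning session with no forced order relative to the all-hands — 2.

2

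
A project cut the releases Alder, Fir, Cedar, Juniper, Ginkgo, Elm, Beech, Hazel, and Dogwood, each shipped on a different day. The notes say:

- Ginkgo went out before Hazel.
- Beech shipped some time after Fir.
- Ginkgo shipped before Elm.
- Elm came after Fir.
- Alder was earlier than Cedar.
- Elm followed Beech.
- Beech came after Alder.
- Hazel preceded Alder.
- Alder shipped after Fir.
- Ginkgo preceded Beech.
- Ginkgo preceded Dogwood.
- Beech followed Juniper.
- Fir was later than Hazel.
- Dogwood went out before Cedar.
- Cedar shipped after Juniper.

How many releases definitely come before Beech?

5

Directly stated before Beech: Alder, Fir, Ginkgo, and Juniper.
Hazel reaches Beech via Hazel → Alder → Beech.
That's Alder, Fir, Ginkgo, Hazel, and Juniper — 5 in all.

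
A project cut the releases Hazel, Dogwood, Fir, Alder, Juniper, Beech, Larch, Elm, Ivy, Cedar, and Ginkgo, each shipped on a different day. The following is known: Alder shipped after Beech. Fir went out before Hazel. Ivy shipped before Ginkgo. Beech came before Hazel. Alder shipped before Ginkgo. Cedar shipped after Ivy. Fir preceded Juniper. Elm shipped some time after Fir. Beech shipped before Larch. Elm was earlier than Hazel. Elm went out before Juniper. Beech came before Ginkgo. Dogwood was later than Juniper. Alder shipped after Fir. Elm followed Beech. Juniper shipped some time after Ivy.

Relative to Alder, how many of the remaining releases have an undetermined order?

7

Forced before Alder: Beech and Fir; forced after Alder: Ginkgo.
That leaves Cedar, Dogwood, Elm, Hazel, Ivy, Juniper, and Larch with no forced order relative to Alder — 7.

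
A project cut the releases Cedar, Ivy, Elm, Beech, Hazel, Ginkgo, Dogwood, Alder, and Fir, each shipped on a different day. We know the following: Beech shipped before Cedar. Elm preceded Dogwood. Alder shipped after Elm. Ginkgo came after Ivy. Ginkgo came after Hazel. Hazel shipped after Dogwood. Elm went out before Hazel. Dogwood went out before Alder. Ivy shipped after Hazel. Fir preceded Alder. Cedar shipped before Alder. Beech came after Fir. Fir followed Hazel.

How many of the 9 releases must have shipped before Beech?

Directly stated before Beech: Fir.
Dogwood reaches Beech via Dogwood → Hazel → Fir → Beech.
Elm reaches Beech via Elm → Hazel → Fir → Beech.
Hazel reaches Beech via Hazel → Fir → Beech.
That's Dogwood, Elm, Fir, and Hazel — 4 in all.

4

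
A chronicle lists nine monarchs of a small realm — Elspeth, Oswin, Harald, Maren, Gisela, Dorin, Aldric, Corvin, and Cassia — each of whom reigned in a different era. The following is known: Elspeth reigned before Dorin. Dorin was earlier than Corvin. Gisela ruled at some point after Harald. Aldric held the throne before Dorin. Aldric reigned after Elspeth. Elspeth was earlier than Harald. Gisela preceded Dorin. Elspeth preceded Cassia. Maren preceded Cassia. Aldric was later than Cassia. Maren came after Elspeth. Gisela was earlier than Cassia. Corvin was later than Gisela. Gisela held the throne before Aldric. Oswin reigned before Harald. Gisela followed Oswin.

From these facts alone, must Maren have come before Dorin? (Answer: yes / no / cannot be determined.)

yes

Chain the constraints: Maren → Cassia → Aldric → Dorin. Each link is directly stated, so Maren comes before Dorin.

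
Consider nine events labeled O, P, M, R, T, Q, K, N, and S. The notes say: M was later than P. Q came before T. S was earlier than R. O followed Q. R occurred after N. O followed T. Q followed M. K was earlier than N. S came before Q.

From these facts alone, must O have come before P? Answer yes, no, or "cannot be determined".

no

Tracing the constraints gives P → M → Q → O, so P must come before O.
That means O cannot be before P.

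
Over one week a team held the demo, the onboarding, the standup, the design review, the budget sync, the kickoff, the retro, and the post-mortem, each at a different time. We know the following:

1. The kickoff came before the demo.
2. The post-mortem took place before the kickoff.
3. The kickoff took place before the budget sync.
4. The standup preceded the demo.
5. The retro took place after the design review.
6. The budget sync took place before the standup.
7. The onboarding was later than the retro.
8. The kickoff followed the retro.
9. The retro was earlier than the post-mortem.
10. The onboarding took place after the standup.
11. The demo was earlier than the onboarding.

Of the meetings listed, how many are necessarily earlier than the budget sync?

Directly stated before the budget sync: the kickoff.
The design review reaches the budget sync via the design review → the retro → the kickoff → the budget sync.
The post-mortem reaches the budget sync via the post-mortem → the kickoff → the budget sync.
The retro reaches the budget sync via the retro → the kickoff → the budget sync.
That's the design review, the kickoff, the post-mortem, and the retro — 4 in all.

4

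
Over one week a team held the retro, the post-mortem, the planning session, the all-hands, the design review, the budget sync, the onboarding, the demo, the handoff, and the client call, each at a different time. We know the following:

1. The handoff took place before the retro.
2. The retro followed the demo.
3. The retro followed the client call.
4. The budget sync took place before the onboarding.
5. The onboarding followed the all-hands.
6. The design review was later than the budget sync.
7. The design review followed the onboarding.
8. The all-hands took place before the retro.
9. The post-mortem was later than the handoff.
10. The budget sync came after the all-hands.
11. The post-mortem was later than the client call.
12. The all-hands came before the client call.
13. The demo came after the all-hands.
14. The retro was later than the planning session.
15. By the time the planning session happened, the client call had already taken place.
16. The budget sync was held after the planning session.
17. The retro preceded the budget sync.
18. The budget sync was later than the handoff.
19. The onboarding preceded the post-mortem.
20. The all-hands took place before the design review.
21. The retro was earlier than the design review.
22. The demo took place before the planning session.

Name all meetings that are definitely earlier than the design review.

Directly stated before the design review: the all-hands, the budget sync, the onboarding, and the retro.
The client call reaches the design review via the client call → the retro → the design review.
The demo reaches the design review via the demo → the retro → the design review.
The handoff reaches the design review via the handoff → the budget sync → the design review.
Likewise the planning session reaches the design review by chaining the stated constraints.
No chain forces the post-mortem ahead of the design review.

the all-hands, the budget sync, the client call, the demo, the handoff, the onboarding, the planning session, the retro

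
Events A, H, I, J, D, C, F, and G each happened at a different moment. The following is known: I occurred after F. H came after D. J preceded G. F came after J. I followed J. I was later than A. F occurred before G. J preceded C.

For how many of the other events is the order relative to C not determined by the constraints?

6

Forced before C: J.
That leaves A, D, F, G, H, and I with no forced order relative to C — 6.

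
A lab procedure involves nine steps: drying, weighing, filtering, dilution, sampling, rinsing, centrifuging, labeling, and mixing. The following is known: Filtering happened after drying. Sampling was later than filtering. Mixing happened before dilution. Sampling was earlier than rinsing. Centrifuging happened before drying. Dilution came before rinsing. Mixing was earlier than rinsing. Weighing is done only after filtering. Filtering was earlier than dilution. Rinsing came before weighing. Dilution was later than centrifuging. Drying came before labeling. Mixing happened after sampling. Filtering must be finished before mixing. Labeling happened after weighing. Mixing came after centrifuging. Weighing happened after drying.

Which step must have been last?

labeling

Every other step has a chain of constraints placing it before labeling, so labeling is last.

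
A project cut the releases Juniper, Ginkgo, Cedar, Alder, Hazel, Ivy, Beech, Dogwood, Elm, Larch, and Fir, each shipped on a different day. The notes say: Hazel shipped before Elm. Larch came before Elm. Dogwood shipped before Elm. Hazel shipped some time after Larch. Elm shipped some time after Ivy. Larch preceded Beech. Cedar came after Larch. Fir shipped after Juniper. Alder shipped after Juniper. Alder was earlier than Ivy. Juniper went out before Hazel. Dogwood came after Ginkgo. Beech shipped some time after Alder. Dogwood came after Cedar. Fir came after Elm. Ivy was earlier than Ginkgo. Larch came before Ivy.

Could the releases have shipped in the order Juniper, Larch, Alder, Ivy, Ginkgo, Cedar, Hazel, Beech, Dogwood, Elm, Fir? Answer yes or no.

Check each stated constraint against the proposed order — e.g. Larch is ahead of Elm; Juniper is ahead of Fir. Every pair is in the required order; nothing is violated.

yes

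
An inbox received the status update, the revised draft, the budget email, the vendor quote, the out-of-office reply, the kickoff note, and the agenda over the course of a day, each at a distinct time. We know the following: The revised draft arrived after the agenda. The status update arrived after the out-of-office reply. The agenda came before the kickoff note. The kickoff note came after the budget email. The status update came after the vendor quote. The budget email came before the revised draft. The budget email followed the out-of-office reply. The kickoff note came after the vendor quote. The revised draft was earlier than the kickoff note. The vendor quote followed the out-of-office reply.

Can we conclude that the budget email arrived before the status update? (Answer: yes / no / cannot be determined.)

cannot be determined

No chain of stated constraints runs from the budget email to the status update, and none runs from the status update to the budget email either.
So the relative order of the budget email and the status update is not fixed by the given facts.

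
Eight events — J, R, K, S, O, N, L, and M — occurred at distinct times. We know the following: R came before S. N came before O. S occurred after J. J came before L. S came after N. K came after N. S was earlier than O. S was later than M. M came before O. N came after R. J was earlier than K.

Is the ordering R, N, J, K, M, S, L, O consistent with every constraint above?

yes

Check each stated constraint against the proposed order — e.g. R is ahead of S; N is ahead of O. Every pair is in the required order; nothing is violated.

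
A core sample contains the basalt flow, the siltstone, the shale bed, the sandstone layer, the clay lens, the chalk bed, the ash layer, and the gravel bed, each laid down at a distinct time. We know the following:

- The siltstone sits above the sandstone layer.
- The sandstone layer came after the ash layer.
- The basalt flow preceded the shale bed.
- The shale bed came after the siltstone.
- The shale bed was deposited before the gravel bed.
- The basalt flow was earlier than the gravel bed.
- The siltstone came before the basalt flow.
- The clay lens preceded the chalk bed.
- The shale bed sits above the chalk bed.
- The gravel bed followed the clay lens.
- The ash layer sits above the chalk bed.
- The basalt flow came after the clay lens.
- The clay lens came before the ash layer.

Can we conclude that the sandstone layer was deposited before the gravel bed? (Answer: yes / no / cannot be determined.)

Chain the constraints: the sandstone layer → the siltstone → the basalt flow → the gravel bed. Each link is directly stated, so the sandstone layer comes before the gravel bed.

yes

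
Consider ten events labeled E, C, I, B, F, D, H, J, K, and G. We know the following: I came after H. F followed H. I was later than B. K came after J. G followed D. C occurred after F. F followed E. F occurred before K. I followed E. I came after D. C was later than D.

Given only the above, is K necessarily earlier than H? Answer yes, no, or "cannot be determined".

Tracing the constraints gives H → F → K, so H must come before K.
That means K cannot be before H.

no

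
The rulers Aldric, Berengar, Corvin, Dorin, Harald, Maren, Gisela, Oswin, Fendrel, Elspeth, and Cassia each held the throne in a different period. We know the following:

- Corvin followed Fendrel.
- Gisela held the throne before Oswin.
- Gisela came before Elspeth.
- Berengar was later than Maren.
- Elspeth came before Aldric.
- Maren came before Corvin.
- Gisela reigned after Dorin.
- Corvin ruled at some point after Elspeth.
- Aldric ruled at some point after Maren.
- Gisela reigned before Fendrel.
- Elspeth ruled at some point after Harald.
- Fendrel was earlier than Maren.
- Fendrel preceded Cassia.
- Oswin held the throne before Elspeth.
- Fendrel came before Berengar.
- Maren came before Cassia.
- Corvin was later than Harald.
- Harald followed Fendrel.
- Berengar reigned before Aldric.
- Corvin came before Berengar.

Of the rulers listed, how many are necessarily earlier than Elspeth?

5

Directly stated before Elspeth: Gisela, Harald, and Oswin.
Dorin reaches Elspeth via Dorin → Gisela → Elspeth.
Fendrel reaches Elspeth via Fendrel → Harald → Elspeth.
No chain forces Berengar (or any of the others) ahead of Elspeth.
That's Dorin, Fendrel, Gisela, Harald, and Oswin — 5 in all.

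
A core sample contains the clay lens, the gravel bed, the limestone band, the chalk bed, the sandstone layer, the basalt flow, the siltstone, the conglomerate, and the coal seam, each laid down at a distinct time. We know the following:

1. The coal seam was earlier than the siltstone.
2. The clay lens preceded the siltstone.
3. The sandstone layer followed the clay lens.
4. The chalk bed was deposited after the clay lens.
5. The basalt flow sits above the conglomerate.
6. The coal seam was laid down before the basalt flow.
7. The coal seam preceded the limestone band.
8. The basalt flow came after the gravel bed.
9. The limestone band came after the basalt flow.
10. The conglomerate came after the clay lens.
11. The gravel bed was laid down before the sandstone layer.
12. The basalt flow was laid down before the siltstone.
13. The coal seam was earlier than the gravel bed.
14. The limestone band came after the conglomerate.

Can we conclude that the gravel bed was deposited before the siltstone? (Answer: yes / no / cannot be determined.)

yes

Chain the constraints: the gravel bed → the basalt flow → the siltstone. Each link is directly stated, so the gravel bed comes before the siltstone.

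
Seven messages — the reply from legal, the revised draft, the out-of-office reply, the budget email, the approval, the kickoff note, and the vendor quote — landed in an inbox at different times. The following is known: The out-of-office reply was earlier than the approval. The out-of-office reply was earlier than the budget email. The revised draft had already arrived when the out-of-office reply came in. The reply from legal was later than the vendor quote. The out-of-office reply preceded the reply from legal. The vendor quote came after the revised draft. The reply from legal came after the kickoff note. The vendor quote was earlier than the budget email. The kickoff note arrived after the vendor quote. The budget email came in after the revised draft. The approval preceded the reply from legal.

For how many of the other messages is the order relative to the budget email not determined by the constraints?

Forced before the budget email: the out-of-office reply, the revised draft, and the vendor quote.
That leaves the approval, the kickoff note, and the reply from legal with no forced order relative to the budget email — 3.

3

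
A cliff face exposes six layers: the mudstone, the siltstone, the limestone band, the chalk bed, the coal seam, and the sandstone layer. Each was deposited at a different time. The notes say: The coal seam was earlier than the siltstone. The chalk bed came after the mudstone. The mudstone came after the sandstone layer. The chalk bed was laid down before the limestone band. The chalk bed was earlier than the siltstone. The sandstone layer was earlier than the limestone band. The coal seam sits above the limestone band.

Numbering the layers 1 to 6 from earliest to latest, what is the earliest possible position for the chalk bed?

The mudstone and the sandstone layer must both come before the chalk bed — 2 forced predecessors.
Nothing else is forced ahead of the chalk bed, so its earliest slot is position 2 + 1 = 3.

3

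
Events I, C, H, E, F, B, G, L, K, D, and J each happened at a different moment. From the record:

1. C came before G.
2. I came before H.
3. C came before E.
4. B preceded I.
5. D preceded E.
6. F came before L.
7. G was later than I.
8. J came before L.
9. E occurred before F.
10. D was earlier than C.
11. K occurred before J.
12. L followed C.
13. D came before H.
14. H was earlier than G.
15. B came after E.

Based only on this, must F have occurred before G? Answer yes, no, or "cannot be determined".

cannot be determined

No chain of stated constraints runs from F to G, and none runs from G to F either.
So the relative order of F and G is not fixed by the given facts.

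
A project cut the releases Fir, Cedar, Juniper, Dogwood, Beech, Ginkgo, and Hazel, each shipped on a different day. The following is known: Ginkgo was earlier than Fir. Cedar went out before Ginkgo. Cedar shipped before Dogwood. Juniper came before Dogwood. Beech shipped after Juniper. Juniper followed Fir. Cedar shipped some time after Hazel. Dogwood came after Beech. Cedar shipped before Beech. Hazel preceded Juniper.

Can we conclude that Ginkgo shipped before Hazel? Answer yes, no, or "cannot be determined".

no

Tracing the constraints gives Hazel → Cedar → Ginkgo, so Hazel must come before Ginkgo.
That means Ginkgo cannot be before Hazel.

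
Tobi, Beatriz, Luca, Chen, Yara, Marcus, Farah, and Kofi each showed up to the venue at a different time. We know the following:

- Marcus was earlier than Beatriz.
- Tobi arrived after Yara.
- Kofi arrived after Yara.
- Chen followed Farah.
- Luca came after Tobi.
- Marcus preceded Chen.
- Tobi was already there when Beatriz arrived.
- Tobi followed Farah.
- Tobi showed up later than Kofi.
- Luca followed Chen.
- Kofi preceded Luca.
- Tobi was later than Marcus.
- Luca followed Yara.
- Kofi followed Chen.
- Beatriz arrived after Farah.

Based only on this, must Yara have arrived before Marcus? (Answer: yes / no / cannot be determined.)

cannot be determined

No chain of stated constraints runs from Yara to Marcus, and none runs from Marcus to Yara either.
So the relative order of Yara and Marcus is not fixed by the given facts.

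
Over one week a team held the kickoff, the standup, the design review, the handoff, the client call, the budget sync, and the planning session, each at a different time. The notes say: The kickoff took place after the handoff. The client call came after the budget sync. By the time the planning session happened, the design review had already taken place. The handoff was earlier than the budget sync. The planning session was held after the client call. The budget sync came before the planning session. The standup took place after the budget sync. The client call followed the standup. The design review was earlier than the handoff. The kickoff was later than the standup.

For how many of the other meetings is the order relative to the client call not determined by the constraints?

1

Forced before the client call: the budget sync, the design review, the handoff, and the standup; forced after the client call: the planning session.
That leaves the kickoff with no forced order relative to the client call — 1.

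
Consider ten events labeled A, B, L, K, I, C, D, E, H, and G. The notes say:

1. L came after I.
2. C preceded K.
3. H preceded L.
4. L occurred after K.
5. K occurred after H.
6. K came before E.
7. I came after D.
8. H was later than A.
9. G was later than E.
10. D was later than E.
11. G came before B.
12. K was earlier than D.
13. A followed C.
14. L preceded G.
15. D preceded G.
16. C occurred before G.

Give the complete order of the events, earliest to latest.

The constraints fix every adjacent pair, so only one ordering works:
C → A → H → K → E → D → I → L → G → B.

C, A, H, K, E, D, I, L, G, B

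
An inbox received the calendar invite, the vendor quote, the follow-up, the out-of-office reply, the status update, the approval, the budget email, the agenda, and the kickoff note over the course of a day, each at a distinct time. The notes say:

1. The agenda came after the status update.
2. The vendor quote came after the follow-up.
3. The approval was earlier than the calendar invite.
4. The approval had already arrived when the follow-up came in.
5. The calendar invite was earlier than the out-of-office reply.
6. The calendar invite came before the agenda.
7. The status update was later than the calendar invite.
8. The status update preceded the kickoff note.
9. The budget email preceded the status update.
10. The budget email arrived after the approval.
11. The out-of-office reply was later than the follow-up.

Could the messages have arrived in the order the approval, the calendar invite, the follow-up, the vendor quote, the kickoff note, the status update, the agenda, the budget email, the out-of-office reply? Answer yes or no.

no

The constraints require the budget email before the status update, but in the proposed sequence the status update appears ahead of the budget email. That one violation is enough.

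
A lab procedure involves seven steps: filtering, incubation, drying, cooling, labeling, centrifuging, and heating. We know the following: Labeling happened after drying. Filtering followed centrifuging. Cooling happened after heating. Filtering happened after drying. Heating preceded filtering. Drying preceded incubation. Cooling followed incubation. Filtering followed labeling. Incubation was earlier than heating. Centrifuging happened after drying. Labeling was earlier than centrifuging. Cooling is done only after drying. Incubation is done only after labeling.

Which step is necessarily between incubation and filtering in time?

heating

Tracing the constraints gives incubation → heating → filtering, so heating sits after incubation and before filtering.
No other step is forced both after incubation and before filtering.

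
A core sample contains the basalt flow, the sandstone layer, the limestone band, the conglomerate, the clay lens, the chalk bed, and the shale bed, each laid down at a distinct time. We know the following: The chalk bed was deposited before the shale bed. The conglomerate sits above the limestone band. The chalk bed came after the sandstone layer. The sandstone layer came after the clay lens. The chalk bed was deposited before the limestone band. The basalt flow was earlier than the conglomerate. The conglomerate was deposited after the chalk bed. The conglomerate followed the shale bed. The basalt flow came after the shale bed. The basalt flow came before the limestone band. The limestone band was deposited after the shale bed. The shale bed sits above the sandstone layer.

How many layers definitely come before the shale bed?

3

Directly stated before the shale bed: the chalk bed and the sandstone layer.
The clay lens reaches the shale bed via the clay lens → the sandstone layer → the shale bed.
No chain forces the basalt flow (or any of the others) ahead of the shale bed.
That's the chalk bed, the clay lens, and the sandstone layer — 3 in all.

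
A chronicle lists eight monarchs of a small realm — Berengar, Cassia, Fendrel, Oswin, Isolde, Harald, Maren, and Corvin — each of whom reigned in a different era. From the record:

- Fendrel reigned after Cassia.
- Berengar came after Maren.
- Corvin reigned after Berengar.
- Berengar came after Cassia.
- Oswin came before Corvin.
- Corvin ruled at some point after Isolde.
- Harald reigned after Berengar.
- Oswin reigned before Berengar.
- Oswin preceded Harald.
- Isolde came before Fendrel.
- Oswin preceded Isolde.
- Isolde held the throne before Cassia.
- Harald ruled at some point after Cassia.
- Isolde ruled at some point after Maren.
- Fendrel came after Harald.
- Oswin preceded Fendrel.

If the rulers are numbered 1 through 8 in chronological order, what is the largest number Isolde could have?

Isolde must come before Berengar, Cassia, Corvin, Fendrel, and Harald — 5 rulers forced after them.
Everything else can be placed before Isolde in some valid order, so Isolde can sit as late as position 8 − 5 = 3.

3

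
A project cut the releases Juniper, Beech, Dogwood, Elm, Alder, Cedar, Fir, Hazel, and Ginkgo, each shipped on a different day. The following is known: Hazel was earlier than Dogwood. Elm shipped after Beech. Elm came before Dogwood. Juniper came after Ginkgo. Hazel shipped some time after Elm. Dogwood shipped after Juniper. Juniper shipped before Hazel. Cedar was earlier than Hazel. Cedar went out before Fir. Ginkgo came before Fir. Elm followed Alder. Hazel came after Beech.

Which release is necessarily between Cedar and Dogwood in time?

Hazel

Tracing the constraints gives Cedar → Hazel → Dogwood, so Hazel sits after Cedar and before Dogwood.
No other release is forced both after Cedar and before Dogwood.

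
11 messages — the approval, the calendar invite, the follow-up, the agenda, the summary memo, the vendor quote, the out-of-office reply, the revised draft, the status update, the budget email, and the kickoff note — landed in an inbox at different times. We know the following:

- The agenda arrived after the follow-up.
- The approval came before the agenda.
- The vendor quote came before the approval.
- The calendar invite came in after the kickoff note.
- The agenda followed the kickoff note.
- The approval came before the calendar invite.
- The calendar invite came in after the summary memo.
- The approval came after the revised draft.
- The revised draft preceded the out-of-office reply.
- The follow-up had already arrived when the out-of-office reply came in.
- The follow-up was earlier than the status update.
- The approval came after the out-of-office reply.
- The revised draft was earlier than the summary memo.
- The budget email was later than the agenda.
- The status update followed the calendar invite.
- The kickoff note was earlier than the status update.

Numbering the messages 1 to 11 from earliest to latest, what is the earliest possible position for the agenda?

7

The approval, the follow-up, the kickoff note, the out-of-office reply, the revised draft, and the vendor quote must all come before the agenda — 6 forced predecessors.
Nothing else is forced ahead of the agenda, so its earliest slot is position 6 + 1 = 7.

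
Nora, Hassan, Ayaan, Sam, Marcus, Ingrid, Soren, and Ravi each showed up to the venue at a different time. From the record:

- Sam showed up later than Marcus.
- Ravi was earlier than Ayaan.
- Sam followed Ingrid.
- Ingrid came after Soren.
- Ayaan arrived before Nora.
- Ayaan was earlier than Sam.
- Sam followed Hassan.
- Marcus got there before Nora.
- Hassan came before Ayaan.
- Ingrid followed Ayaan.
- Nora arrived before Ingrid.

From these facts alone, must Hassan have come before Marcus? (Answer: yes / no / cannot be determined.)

cannot be determined

No chain of stated constraints runs from Hassan to Marcus, and none runs from Marcus to Hassan either.
So the relative order of Hassan and Marcus is not fixed by the given facts.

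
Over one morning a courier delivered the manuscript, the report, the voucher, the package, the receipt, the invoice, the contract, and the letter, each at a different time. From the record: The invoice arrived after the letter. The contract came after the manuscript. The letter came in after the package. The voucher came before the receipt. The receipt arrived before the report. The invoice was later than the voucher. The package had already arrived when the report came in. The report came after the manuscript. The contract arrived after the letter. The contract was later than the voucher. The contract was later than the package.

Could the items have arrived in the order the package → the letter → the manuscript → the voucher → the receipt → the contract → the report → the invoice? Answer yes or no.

Check each stated constraint against the proposed order — e.g. the package is ahead of the report; the letter is ahead of the invoice. Every pair is in the required order; nothing is violated.

yes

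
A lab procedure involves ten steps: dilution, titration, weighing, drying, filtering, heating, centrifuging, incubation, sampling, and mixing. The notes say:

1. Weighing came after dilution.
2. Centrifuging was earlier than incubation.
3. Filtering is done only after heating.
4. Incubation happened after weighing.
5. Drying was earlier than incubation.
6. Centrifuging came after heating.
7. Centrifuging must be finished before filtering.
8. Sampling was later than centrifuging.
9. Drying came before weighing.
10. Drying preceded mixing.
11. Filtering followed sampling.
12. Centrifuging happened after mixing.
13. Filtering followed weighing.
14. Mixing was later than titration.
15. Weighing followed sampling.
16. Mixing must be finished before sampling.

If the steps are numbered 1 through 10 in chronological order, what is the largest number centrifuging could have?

Centrifuging must come before filtering, incubation, sampling, and weighing — 4 steps forced after it.
Everything else can be placed before centrifuging in some valid order, so centrifuging can sit as late as position 10 − 4 = 6.

6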